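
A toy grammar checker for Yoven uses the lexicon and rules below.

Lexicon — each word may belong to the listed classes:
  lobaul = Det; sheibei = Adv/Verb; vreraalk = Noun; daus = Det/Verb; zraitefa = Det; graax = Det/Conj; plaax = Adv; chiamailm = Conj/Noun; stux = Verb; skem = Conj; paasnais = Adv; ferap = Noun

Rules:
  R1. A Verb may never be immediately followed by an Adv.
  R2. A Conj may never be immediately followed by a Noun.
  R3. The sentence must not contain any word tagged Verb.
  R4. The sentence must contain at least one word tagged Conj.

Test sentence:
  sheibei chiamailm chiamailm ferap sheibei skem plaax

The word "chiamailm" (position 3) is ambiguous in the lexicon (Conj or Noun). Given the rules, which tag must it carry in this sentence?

Noun

Candidates per position — 1:sheibei {Adv,Verb}; 2:chiamailm {Conj,Noun}; 3:chiamailm {Conj,Noun}; 4:ferap {Noun}; 5:sheibei {Adv,Verb}; 6:skem {Conj}; 7:plaax {Adv}.
If word 1 were Verb, no tagging could satisfy rule 3; so word 1 is Adv.
If word 2 were Conj, no tagging could satisfy rule 2; so word 2 is Noun.
If word 3 were Conj, no tagging could satisfy rule 2; so word 3 is Noun.
If word 5 were Verb, no tagging could satisfy rule 3; so word 5 is Adv.
That leaves exactly one tagging: Adv Noun Noun Noun Adv Conj Adv.
Checking: rule 1 ok; rule 2 ok; rule 3 ok; rule 4 ok.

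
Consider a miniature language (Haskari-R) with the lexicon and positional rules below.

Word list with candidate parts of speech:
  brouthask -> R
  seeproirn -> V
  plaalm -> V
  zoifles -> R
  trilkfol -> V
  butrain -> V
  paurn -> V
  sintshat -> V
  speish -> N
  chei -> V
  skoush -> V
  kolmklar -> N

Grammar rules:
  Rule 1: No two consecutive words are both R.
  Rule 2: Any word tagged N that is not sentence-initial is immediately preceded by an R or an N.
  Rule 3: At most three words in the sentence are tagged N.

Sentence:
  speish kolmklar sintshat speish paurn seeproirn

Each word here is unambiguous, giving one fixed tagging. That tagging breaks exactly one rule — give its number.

Fixed tagging: N N V N V V.
Checking each rule: R1 pass, R2 fail, R3 pass.
Only rule 2 fails.

2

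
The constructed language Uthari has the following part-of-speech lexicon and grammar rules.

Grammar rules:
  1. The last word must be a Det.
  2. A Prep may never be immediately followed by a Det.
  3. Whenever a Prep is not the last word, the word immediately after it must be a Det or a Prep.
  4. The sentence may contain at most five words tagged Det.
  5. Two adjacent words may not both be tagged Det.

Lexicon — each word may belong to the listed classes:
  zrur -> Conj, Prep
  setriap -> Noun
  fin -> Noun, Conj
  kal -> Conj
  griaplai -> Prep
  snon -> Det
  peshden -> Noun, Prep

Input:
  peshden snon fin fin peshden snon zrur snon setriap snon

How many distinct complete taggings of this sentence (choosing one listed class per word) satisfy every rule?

Candidates per position — 1:peshden {Noun,Prep}; 2:snon {Det}; 3:fin {Noun,Conj}; 4:fin {Noun,Conj}; 5:peshden {Noun,Prep}; 6:snon {Det}; 7:zrur {Conj,Prep}; 8:snon {Det}; 9:setriap {Noun}; 10:snon {Det}.
There are 32 candidate sequences in total.
The sequences that satisfy every rule: Noun Det Noun Noun Noun Det Conj Det Noun Det; Noun Det Noun Conj Noun Det Conj Det Noun Det; Noun Det Conj Noun Noun Det Conj Det Noun Det; Noun Det Conj Conj Noun Det Conj Det Noun Det.
Count = 4.

4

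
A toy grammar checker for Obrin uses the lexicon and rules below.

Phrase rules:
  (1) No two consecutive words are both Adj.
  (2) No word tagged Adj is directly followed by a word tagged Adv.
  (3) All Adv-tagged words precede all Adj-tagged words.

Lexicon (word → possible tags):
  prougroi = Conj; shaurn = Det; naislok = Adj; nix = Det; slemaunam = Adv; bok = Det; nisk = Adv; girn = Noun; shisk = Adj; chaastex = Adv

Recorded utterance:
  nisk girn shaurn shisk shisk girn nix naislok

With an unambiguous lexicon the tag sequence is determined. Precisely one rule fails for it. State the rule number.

Fixed tagging: Adv Noun Det Adj Adj Noun Det Adj.
Rule check: R1 fail, R2 pass, R3 pass.
Only rule 1 fails.

1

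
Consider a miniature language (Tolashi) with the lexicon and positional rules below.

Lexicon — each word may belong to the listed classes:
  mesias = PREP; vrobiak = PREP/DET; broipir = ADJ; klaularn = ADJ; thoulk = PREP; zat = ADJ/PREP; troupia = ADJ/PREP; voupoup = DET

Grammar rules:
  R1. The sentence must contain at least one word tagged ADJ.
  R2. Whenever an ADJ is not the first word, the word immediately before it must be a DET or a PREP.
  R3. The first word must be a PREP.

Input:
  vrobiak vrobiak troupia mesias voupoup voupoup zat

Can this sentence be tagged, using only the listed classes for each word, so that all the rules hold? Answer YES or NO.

Candidates per position — 1:vrobiak {PREP,DET}; 2:vrobiak {PREP,DET}; 3:troupia {ADJ,PREP}; 4:mesias {PREP}; 5:voupoup {DET}; 6:voupoup {DET}; 7:zat {ADJ,PREP}.
One satisfying assignment: PREP PREP ADJ PREP DET DET PREP.
Verifying each rule — rule 1 ✓; rule 2 ✓; rule 3 ✓.

YES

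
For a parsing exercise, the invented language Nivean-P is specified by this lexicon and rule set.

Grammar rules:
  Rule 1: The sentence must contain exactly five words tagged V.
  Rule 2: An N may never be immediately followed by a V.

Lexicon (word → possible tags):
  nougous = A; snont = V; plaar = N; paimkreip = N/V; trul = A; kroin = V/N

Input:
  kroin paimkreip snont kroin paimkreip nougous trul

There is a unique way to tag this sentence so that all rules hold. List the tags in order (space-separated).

V V V V V A A

Candidates per position — 1:kroin {V,N}; 2:paimkreip {N,V}; 3:snont {V}; 4:kroin {V,N}; 5:paimkreip {N,V}; 6:nougous {A}; 7:trul {A}.
Position 1: tagging it N would leave rule 1 unsatisfiable, so it must be V.
Position 2: tagging it N would leave rule 1 unsatisfiable, so it must be V.
Position 4: tagging it N would leave rule 1 unsatisfiable, so it must be V.
Position 5: tagging it N would leave rule 1 unsatisfiable, so it must be V.
That leaves exactly one tagging: V V V V V A A.
Check: rule 1 ✓; rule 2 ✓.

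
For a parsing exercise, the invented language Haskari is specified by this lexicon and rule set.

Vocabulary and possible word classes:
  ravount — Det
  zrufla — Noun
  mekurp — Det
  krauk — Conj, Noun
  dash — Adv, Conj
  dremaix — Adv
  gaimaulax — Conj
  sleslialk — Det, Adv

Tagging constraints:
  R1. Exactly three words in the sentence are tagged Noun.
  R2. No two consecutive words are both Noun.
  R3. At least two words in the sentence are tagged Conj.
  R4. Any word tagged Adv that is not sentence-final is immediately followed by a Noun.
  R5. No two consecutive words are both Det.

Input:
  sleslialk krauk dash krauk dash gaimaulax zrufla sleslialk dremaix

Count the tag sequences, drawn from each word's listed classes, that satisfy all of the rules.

4

Candidates per position — 1:sleslialk {Det,Adv}; 2:krauk {Conj,Noun}; 3:dash {Adv,Conj}; 4:krauk {Conj,Noun}; 5:dash {Adv,Conj}; 6:gaimaulax {Conj}; 7:zrufla {Noun}; 8:sleslialk {Det,Adv}; 9:dremaix {Adv}.
There are 64 candidate sequences in total.
The sequences that satisfy every rule: Det Noun Adv Noun Conj Conj Noun Det Adv; Det Noun Conj Noun Conj Conj Noun Det Adv; Adv Noun Adv Noun Conj Conj Noun Det Adv; Adv Noun Conj Noun Conj Conj Noun Det Adv.
Count = 4.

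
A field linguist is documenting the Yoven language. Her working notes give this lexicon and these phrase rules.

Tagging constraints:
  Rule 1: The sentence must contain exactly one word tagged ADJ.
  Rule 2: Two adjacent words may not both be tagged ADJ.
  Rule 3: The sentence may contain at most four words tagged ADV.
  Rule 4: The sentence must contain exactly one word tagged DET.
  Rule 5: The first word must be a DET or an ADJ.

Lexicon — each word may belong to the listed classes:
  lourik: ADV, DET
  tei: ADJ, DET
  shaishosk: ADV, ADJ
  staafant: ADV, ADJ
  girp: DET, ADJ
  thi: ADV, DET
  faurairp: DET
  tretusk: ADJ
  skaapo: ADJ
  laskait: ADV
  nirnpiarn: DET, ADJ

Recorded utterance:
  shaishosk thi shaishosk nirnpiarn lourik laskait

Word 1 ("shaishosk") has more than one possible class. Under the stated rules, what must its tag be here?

ADJ

Candidates per position — 1:shaishosk {ADV,ADJ}; 2:thi {ADV,DET}; 3:shaishosk {ADV,ADJ}; 4:nirnpiarn {DET,ADJ}; 5:lourik {ADV,DET}; 6:laskait {ADV}.
At position 1, choosing ADV makes rule 5 impossible to satisfy; hence ADJ.
At position 3, choosing ADJ makes rule 1 impossible to satisfy; hence ADV.
At position 4, choosing ADJ makes rule 1 impossible to satisfy; hence DET.
At position 5, choosing DET makes rule 4 impossible to satisfy; hence ADV.
At position 2, choosing DET makes rule 4 impossible to satisfy; hence ADV.
The unique satisfying tagging is: ADJ ADV ADV DET ADV ADV.
Check: rule 1 holds; rule 2 holds; rule 3 holds; rule 4 holds; rule 5 holds.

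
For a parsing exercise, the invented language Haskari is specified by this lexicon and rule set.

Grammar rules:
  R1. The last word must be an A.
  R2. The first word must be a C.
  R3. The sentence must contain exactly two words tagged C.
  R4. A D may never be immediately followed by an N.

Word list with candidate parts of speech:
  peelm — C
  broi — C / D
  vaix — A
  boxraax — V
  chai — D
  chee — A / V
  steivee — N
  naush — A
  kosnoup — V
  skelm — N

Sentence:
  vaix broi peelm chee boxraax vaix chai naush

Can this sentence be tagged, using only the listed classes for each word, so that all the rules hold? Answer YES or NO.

NO

Candidates per position — 1:vaix {A}; 2:broi {C,D}; 3:peelm {C}; 4:chee {A,V}; 5:boxraax {V}; 6:vaix {A}; 7:chai {D}; 8:naush {A}.
Rule 2 cannot be satisfied by any choice of tags from the lexicon.
So there is no consistent tagging.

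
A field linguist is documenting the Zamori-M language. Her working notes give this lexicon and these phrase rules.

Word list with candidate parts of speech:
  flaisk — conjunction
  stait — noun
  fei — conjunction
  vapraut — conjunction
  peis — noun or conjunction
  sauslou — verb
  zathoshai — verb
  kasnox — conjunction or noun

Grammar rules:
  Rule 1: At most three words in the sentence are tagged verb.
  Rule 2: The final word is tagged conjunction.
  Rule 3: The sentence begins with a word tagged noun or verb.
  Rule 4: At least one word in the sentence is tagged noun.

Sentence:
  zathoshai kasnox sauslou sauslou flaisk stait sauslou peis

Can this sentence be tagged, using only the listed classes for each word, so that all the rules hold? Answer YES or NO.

Candidates per position — 1:zathoshai {verb}; 2:kasnox {conjunction,noun}; 3:sauslou {verb}; 4:sauslou {verb}; 5:flaisk {conjunction}; 6:stait {noun}; 7:sauslou {verb}; 8:peis {noun,conjunction}.
Rule 1 cannot be satisfied by any choice of tags from the lexicon.
So there is no consistent tagging.

NO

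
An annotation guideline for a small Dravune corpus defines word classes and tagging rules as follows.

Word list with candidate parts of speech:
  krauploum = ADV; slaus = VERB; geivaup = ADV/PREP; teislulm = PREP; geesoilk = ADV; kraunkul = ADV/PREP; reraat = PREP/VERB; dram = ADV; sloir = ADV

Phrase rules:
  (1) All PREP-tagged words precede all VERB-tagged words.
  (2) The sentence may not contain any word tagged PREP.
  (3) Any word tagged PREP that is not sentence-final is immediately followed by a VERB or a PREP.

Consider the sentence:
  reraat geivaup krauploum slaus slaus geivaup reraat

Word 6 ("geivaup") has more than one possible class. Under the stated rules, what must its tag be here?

Candidates per position — 1:reraat {PREP,VERB}; 2:geivaup {ADV,PREP}; 3:krauploum {ADV}; 4:slaus {VERB}; 5:slaus {VERB}; 6:geivaup {ADV,PREP}; 7:reraat {PREP,VERB}.
Word 1 cannot be PREP — rule 2 would then fail for every completion. It is VERB.
Word 2 cannot be PREP — rule 1 would then fail for every completion. It is ADV.
Word 6 cannot be PREP — rule 1 would then fail for every completion. It is ADV.
Word 7 cannot be PREP — rule 1 would then fail for every completion. It is VERB.
So the tagging must be: VERB ADV ADV VERB VERB ADV VERB.
Rule-by-rule: rule 1 ok; rule 2 ok; rule 3 ok.

ADV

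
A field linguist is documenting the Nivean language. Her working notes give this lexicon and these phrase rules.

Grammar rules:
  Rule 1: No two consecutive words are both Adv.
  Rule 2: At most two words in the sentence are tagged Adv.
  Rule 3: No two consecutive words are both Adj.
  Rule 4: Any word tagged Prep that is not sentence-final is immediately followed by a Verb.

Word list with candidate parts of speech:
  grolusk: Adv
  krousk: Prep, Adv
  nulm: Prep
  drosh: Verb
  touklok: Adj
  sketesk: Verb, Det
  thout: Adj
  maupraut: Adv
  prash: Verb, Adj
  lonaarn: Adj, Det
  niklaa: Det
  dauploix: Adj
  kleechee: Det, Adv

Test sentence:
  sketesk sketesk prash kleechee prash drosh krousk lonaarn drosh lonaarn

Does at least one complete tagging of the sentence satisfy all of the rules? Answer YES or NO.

YES

Candidates per position — 1:sketesk {Verb,Det}; 2:sketesk {Verb,Det}; 3:prash {Verb,Adj}; 4:kleechee {Det,Adv}; 5:prash {Verb,Adj}; 6:drosh {Verb}; 7:krousk {Prep,Adv}; 8:lonaarn {Adj,Det}; 9:drosh {Verb}; 10:lonaarn {Adj,Det}.
One satisfying assignment: Verb Det Verb Adv Verb Verb Adv Adj Verb Adj.
Checking: rule 1 ok; rule 2 ok; rule 3 ok; rule 4 ok.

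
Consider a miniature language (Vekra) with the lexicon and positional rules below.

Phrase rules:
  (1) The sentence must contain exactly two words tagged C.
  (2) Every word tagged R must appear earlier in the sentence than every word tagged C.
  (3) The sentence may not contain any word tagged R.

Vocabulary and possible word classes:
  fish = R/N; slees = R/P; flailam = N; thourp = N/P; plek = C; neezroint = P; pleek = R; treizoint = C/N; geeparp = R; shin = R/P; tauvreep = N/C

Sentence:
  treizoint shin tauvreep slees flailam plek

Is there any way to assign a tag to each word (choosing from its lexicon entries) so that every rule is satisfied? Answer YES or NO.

YES

Candidates per position — 1:treizoint {C,N}; 2:shin {R,P}; 3:tauvreep {N,C}; 4:slees {R,P}; 5:flailam {N}; 6:plek {C}.
One satisfying assignment: C P N P N C.
Check: rule 1 satisfied; rule 2 satisfied; rule 3 satisfied.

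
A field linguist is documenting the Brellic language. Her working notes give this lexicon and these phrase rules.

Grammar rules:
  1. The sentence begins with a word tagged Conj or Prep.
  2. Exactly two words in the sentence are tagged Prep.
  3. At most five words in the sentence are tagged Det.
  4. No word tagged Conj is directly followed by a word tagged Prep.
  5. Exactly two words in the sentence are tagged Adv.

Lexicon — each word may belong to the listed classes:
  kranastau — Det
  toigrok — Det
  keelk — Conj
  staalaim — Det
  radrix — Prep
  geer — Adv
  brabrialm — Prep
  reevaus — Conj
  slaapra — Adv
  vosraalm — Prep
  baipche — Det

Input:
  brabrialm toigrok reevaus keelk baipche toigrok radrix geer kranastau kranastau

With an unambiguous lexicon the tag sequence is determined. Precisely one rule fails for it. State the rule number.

Fixed tagging: Prep Det Conj Conj Det Det Prep Adv Det Det.
Checking each rule: R1 ✓, R2 ✓, R3 ✓, R4 ✓, R5 ✗.
Only rule 5 fails.

5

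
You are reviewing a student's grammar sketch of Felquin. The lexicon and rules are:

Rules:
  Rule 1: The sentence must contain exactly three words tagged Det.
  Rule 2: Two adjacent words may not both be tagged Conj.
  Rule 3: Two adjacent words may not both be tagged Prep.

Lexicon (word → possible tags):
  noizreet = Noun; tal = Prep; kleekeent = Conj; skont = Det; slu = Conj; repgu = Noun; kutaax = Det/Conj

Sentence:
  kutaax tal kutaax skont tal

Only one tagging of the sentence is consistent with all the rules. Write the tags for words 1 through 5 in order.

Det Prep Det Det Prep

Candidates per position — 1:kutaax {Det,Conj}; 2:tal {Prep}; 3:kutaax {Det,Conj}; 4:skont {Det}; 5:tal {Prep}.
Word 1 cannot be Conj — rule 1 would then fail for every completion. It is Det.
Word 3 cannot be Conj — rule 1 would then fail for every completion. It is Det.
The only consistent sequence is: Det Prep Det Det Prep.
Verifying each rule — rule 1 ✓; rule 2 ✓; rule 3 ✓.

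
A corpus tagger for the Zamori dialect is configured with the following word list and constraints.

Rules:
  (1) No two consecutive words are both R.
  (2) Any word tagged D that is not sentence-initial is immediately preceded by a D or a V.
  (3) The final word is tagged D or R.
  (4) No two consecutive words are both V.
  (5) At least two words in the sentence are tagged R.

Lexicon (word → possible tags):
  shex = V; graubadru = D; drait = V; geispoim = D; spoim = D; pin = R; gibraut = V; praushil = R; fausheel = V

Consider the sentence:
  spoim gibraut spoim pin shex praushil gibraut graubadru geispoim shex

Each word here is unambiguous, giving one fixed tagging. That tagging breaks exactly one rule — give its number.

3

Fixed tagging: D V D R V R V D D V.
Applying the rules: R1 ✓, R2 ✓, R3 ✗, R4 ✓, R5 ✓.
Only rule 3 fails.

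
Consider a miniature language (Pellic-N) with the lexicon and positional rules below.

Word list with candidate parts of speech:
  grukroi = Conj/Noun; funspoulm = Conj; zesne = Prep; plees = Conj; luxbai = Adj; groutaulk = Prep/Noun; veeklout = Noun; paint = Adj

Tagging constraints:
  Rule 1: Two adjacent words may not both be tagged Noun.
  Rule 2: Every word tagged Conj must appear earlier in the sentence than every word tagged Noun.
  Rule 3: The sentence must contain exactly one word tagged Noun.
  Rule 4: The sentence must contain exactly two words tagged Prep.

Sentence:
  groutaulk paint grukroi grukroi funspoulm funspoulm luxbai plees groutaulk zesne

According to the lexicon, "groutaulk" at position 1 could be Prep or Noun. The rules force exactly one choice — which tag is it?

Prep

Candidates per position — 1:groutaulk {Prep,Noun}; 2:paint {Adj}; 3:grukroi {Conj,Noun}; 4:grukroi {Conj,Noun}; 5:funspoulm {Conj}; 6:funspoulm {Conj}; 7:luxbai {Adj}; 8:plees {Conj}; 9:groutaulk {Prep,Noun}; 10:zesne {Prep}.
At position 1, choosing Noun makes rule 2 impossible to satisfy; hence Prep.
At position 3, choosing Noun makes rule 2 impossible to satisfy; hence Conj.
At position 4, choosing Noun makes rule 2 impossible to satisfy; hence Conj.
At position 9, choosing Prep makes rule 3 impossible to satisfy; hence Noun.
That leaves exactly one tagging: Prep Adj Conj Conj Conj Conj Adj Conj Noun Prep.
Verifying each rule — rule 1 satisfied; rule 2 satisfied; rule 3 satisfied; rule 4 satisfied.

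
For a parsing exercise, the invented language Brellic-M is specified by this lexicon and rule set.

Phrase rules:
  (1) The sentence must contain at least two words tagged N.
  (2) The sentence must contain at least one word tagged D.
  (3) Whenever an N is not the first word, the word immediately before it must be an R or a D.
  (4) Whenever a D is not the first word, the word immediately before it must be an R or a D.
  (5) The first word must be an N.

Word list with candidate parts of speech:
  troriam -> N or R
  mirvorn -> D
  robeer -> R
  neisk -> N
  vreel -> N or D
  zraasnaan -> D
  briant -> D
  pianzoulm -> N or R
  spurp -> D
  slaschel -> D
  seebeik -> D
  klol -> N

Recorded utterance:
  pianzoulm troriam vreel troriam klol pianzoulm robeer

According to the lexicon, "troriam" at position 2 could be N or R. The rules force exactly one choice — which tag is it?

Candidates per position — 1:pianzoulm {N,R}; 2:troriam {N,R}; 3:vreel {N,D}; 4:troriam {N,R}; 5:klol {N}; 6:pianzoulm {N,R}; 7:robeer {R}.
If word 1 were R, no tagging could satisfy rule 5; so word 1 is N.
If word 2 were N, no tagging could satisfy rule 3; so word 2 is R.
If word 3 were N, no tagging could satisfy rule 2; so word 3 is D.
If word 4 were N, no tagging could satisfy rule 3; so word 4 is R.
If word 6 were N, no tagging could satisfy rule 3; so word 6 is R.
That leaves exactly one tagging: N R D R N R R.
Checking: rule 1 holds; rule 2 holds; rule 3 holds; rule 4 holds; rule 5 holds.

R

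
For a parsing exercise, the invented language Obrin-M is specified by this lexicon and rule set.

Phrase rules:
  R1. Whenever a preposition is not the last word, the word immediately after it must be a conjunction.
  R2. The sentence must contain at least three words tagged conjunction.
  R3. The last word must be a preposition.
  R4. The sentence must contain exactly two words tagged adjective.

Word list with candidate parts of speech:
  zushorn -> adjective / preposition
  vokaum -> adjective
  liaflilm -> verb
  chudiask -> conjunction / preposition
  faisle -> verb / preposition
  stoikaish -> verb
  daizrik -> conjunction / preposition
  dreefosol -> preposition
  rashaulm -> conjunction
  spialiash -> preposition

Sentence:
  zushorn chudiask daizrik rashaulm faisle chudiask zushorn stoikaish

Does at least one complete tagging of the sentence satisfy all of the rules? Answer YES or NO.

NO

Candidates per position — 1:zushorn {adjective,preposition}; 2:chudiask {conjunction,preposition}; 3:daizrik {conjunction,preposition}; 4:rashaulm {conjunction}; 5:faisle {verb,preposition}; 6:chudiask {conjunction,preposition}; 7:zushorn {adjective,preposition}; 8:stoikaish {verb}.
Rule 3 cannot be satisfied by any choice of tags from the lexicon.
So there is no consistent tagging.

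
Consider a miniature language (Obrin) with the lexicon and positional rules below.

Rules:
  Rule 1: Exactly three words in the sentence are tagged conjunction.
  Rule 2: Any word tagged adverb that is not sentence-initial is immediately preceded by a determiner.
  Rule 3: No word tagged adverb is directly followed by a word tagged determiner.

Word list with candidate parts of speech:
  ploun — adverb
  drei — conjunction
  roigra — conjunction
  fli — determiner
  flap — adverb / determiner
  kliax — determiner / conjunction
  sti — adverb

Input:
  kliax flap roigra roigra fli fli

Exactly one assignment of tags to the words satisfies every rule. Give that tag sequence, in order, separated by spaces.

conjunction determiner conjunction conjunction determiner determiner

Candidates per position — 1:kliax {determiner,conjunction}; 2:flap {adverb,determiner}; 3:roigra {conjunction}; 4:roigra {conjunction}; 5:fli {determiner}; 6:fli {determiner}.
At position 1, choosing determiner makes rule 1 impossible to satisfy; hence conjunction.
At position 2, choosing adverb makes rule 2 impossible to satisfy; hence determiner.
The unique satisfying tagging is: conjunction determiner conjunction conjunction determiner determiner.
Verifying each rule — rule 1 ok; rule 2 ok; rule 3 ok.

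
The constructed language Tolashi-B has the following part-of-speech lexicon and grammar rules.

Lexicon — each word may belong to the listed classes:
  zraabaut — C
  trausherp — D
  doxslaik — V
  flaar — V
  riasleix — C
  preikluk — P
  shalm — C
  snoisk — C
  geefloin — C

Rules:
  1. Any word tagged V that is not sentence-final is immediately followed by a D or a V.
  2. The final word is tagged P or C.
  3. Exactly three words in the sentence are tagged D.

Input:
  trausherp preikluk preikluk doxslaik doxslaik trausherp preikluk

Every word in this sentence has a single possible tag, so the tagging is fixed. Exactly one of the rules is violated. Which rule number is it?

3

Fixed tagging: D P P V V D P.
Rule check: R1 pass, R2 pass, R3 fail.
Only rule 3 fails.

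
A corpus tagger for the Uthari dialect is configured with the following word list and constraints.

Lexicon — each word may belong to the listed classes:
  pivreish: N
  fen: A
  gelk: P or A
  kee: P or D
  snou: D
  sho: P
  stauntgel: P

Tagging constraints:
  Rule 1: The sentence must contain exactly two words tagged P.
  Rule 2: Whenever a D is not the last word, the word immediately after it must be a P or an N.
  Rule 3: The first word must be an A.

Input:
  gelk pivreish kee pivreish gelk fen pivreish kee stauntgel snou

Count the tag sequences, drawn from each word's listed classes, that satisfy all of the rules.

3

Candidates per position — 1:gelk {P,A}; 2:pivreish {N}; 3:kee {P,D}; 4:pivreish {N}; 5:gelk {P,A}; 6:fen {A}; 7:pivreish {N}; 8:kee {P,D}; 9:stauntgel {P}; 10:snou {D}.
There are 16 candidate sequences in total.
The sequences that satisfy every rule: A N P N A A N D P D; A N D N P A N D P D; A N D N A A N P P D.
Count = 3.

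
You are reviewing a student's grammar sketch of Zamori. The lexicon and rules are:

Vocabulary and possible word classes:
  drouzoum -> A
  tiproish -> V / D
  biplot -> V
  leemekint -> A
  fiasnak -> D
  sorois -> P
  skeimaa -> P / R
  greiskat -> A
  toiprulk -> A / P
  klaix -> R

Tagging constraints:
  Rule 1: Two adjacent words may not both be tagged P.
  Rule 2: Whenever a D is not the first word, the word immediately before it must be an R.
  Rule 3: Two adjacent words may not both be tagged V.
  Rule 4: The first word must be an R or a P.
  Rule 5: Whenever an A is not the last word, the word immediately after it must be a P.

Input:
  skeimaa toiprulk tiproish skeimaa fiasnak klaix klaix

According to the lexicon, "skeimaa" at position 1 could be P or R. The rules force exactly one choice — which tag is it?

R

Candidates per position — 1:skeimaa {P,R}; 2:toiprulk {A,P}; 3:tiproish {V,D}; 4:skeimaa {P,R}; 5:fiasnak {D}; 6:klaix {R}; 7:klaix {R}.
Position 2: A is ruled out by rule 5; that leaves P.
Position 3: D is ruled out by rule 2; that leaves V.
Position 4: P is ruled out by rule 2; that leaves R.
Position 1: P is ruled out by rule 1; that leaves R.
The unique satisfying tagging is: R P V R D R R.
Rule-by-rule: rule 1 satisfied; rule 2 satisfied; rule 3 satisfied; rule 4 satisfied; rule 5 satisfied.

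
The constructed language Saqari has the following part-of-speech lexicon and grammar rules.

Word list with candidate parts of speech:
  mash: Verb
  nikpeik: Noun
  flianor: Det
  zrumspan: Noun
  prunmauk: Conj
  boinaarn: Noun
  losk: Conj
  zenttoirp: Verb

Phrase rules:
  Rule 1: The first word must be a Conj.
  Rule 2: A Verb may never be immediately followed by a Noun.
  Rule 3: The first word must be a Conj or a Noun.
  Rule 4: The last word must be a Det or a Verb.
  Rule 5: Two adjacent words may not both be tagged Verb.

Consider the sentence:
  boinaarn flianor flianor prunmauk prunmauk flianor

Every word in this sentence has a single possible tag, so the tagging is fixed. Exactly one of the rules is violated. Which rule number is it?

1

Fixed tagging: Noun Det Det Conj Conj Det.
Rule check: R1 violated, R2 holds, R3 holds, R4 holds, R5 holds.
Only rule 1 fails.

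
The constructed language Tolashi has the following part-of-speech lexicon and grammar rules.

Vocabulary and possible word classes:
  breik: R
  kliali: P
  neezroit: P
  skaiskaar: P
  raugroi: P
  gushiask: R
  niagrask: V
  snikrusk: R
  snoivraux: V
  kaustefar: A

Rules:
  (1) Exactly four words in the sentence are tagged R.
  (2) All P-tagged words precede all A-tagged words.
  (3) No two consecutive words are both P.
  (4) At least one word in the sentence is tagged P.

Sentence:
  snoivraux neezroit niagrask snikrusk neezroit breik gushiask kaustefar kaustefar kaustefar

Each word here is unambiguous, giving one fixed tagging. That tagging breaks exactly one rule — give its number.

1

Fixed tagging: V P V R P R R A A A.
Applying the rules: R1 ✗, R2 ✓, R3 ✓, R4 ✓.
Only rule 1 fails.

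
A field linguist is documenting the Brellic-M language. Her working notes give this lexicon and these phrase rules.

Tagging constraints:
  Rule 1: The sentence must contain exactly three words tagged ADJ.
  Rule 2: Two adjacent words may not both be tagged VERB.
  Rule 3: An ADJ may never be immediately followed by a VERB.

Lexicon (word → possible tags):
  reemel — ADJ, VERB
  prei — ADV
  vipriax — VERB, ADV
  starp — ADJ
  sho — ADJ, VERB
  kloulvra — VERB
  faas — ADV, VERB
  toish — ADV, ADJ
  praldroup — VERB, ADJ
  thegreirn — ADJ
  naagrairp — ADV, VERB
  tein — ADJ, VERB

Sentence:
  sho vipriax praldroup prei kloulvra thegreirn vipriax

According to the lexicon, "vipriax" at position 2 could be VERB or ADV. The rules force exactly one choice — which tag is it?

Candidates per position — 1:sho {ADJ,VERB}; 2:vipriax {VERB,ADV}; 3:praldroup {VERB,ADJ}; 4:prei {ADV}; 5:kloulvra {VERB}; 6:thegreirn {ADJ}; 7:vipriax {VERB,ADV}.
Position 1: tagging it VERB would leave rule 1 unsatisfiable, so it must be ADJ.
Position 2: tagging it VERB would leave rule 3 unsatisfiable, so it must be ADV.
Position 3: tagging it VERB would leave rule 1 unsatisfiable, so it must be ADJ.
Position 7: tagging it VERB would leave rule 3 unsatisfiable, so it must be ADV.
So the tagging must be: ADJ ADV ADJ ADV VERB ADJ ADV.
Rule-by-rule: rule 1 satisfied; rule 2 satisfied; rule 3 satisfied.

ADV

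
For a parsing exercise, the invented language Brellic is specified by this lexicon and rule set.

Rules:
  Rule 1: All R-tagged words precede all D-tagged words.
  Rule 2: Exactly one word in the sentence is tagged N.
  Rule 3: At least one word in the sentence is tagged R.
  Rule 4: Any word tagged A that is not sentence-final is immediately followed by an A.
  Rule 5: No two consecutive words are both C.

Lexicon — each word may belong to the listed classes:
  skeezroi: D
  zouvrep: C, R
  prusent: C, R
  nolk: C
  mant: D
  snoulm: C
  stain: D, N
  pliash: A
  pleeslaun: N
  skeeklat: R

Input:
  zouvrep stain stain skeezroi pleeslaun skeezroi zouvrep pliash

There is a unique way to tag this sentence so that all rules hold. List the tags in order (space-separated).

Candidates per position — 1:zouvrep {C,R}; 2:stain {D,N}; 3:stain {D,N}; 4:skeezroi {D}; 5:pleeslaun {N}; 6:skeezroi {D}; 7:zouvrep {C,R}; 8:pliash {A}.
If word 2 were N, no tagging could satisfy rule 2; so word 2 is D.
If word 3 were N, no tagging could satisfy rule 2; so word 3 is D.
If word 7 were R, no tagging could satisfy rule 1; so word 7 is C.
If word 1 were C, no tagging could satisfy rule 3; so word 1 is R.
So the tagging must be: R D D D N D C A.
Check: rule 1 satisfied; rule 2 satisfied; rule 3 satisfied; rule 4 satisfied; rule 5 satisfied.

R D D D N D C A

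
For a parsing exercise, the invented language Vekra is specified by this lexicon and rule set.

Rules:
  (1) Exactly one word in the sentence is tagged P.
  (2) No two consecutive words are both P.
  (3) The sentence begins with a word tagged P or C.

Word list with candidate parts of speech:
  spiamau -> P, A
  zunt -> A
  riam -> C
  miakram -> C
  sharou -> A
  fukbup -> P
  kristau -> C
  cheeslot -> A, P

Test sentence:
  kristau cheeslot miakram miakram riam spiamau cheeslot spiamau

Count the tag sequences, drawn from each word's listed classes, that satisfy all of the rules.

4

Candidates per position — 1:kristau {C}; 2:cheeslot {A,P}; 3:miakram {C}; 4:miakram {C}; 5:riam {C}; 6:spiamau {P,A}; 7:cheeslot {A,P}; 8:spiamau {P,A}.
There are 16 candidate sequences in total.
The sequences that satisfy every rule: C A C C C P A A; C A C C C A A P; C A C C C A P A; C P C C C A A A.
Count = 4.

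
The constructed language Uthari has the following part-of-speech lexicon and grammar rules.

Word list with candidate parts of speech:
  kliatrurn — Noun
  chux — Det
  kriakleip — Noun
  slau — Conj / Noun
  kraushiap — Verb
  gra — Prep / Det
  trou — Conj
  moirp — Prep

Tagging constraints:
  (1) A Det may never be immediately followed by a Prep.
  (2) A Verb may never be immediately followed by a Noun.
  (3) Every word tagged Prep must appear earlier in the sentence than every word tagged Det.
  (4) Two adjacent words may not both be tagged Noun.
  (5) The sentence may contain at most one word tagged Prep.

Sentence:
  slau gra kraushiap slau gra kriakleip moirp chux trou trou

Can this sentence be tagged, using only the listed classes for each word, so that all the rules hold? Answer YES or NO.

NO

Candidates per position — 1:slau {Conj,Noun}; 2:gra {Prep,Det}; 3:kraushiap {Verb}; 4:slau {Conj,Noun}; 5:gra {Prep,Det}; 6:kriakleip {Noun}; 7:moirp {Prep}; 8:chux {Det}; 9:trou {Conj}; 10:trou {Conj}.
Every candidate sequence violates at least one rule; no consistent tagging exists.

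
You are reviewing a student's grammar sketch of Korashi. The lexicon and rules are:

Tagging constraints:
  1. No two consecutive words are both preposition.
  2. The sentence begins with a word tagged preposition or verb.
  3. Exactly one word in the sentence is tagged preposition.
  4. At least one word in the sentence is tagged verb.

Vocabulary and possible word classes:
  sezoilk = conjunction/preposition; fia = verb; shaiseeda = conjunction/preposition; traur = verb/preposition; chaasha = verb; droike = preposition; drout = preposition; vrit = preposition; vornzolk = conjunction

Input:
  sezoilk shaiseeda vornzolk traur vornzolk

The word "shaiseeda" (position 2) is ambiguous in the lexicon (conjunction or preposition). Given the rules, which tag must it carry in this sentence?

conjunction

Candidates per position — 1:sezoilk {conjunction,preposition}; 2:shaiseeda {conjunction,preposition}; 3:vornzolk {conjunction}; 4:traur {verb,preposition}; 5:vornzolk {conjunction}.
Word 1 cannot be conjunction — rule 2 would then fail for every completion. It is preposition.
Word 2 cannot be preposition — rule 1 would then fail for every completion. It is conjunction.
Word 4 cannot be preposition — rule 3 would then fail for every completion. It is verb.
So the tagging must be: preposition conjunction conjunction verb conjunction.
Verifying each rule — rule 1 holds; rule 2 holds; rule 3 holds; rule 4 holds.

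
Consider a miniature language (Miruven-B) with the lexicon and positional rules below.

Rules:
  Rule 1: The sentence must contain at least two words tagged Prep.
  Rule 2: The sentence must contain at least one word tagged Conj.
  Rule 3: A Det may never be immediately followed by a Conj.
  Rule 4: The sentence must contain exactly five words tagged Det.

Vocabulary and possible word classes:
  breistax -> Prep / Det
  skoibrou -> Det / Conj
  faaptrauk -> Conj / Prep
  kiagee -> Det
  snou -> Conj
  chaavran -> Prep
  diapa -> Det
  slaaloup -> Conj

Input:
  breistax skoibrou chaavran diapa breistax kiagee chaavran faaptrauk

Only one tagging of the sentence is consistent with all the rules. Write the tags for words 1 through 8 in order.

Candidates per position — 1:breistax {Prep,Det}; 2:skoibrou {Det,Conj}; 3:chaavran {Prep}; 4:diapa {Det}; 5:breistax {Prep,Det}; 6:kiagee {Det}; 7:chaavran {Prep}; 8:faaptrauk {Conj,Prep}.
Word 1 cannot be Prep — rule 4 would then fail for every completion. It is Det.
Word 2 cannot be Conj — rule 3 would then fail for every completion. It is Det.
Word 5 cannot be Prep — rule 4 would then fail for every completion. It is Det.
Word 8 cannot be Prep — rule 2 would then fail for every completion. It is Conj.
That leaves exactly one tagging: Det Det Prep Det Det Det Prep Conj.
Checking: rule 1 ✓; rule 2 ✓; rule 3 ✓; rule 4 ✓.

Det Det Prep Det Det Det Prep Conj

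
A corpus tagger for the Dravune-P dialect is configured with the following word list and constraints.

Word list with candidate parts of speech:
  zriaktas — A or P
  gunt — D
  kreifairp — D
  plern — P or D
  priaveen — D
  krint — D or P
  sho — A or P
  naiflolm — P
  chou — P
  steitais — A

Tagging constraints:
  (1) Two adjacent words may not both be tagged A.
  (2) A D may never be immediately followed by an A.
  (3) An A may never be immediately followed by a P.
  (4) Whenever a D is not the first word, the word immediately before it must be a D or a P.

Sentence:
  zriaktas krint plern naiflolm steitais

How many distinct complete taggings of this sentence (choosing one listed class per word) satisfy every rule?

Candidates per position — 1:zriaktas {A,P}; 2:krint {D,P}; 3:plern {P,D}; 4:naiflolm {P}; 5:steitais {A}.
There are 8 candidate sequences in total.
The sequences that satisfy every rule: P D P P A; P D D P A; P P P P A; P P D P A.
Count = 4.

4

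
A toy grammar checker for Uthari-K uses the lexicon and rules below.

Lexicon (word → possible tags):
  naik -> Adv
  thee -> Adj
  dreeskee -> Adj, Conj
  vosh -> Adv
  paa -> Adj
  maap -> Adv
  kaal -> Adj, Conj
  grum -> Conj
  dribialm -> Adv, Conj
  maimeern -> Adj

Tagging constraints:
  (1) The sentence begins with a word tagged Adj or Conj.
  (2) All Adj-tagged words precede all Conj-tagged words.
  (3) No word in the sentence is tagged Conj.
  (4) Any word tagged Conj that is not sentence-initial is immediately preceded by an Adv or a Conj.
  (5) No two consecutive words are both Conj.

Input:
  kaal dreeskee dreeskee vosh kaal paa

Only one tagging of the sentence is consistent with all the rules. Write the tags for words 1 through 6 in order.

Candidates per position — 1:kaal {Adj,Conj}; 2:dreeskee {Adj,Conj}; 3:dreeskee {Adj,Conj}; 4:vosh {Adv}; 5:kaal {Adj,Conj}; 6:paa {Adj}.
Word 1 cannot be Conj — rule 2 would then fail for every completion. It is Adj.
Word 2 cannot be Conj — rule 2 would then fail for every completion. It is Adj.
Word 3 cannot be Conj — rule 2 would then fail for every completion. It is Adj.
Word 5 cannot be Conj — rule 2 would then fail for every completion. It is Adj.
That leaves exactly one tagging: Adj Adj Adj Adv Adj Adj.
Rule-by-rule: rule 1 ok; rule 2 ok; rule 3 ok; rule 4 ok; rule 5 ok.

Adj Adj Adj Adv Adj Adj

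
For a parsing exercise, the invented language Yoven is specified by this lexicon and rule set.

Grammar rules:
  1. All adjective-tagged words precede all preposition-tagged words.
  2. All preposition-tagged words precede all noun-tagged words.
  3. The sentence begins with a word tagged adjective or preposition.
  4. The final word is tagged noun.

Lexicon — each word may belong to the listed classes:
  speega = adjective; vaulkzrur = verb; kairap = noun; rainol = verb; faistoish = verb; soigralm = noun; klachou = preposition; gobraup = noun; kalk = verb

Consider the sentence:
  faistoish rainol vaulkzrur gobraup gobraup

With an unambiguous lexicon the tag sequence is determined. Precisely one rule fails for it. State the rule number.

3

Fixed tagging: verb verb verb noun noun.
Applying the rules: R1 holds, R2 holds, R3 violated, R4 holds.
Only rule 3 fails.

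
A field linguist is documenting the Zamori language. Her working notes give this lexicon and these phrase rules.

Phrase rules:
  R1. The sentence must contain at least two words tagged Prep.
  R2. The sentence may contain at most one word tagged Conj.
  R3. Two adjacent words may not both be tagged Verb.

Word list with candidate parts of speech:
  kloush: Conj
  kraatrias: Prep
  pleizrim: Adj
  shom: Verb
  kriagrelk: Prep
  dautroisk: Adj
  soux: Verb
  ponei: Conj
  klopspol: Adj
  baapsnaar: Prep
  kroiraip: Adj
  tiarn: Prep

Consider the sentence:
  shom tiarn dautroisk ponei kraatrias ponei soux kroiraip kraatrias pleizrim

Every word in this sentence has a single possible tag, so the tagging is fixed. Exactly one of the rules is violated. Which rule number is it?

Fixed tagging: Verb Prep Adj Conj Prep Conj Verb Adj Prep Adj.
Checking each rule: R1 holds, R2 violated, R3 holds.
Only rule 2 fails.

2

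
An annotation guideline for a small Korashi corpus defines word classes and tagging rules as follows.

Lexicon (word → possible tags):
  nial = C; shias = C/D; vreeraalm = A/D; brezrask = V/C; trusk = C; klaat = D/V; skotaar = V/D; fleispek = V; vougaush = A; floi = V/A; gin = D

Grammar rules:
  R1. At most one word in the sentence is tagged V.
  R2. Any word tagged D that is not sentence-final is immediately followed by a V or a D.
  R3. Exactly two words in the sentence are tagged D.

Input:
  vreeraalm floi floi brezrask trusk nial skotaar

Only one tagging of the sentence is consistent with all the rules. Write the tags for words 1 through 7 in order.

Candidates per position — 1:vreeraalm {A,D}; 2:floi {V,A}; 3:floi {V,A}; 4:brezrask {V,C}; 5:trusk {C}; 6:nial {C}; 7:skotaar {V,D}.
At position 1, choosing A makes rule 3 impossible to satisfy; hence D.
At position 2, choosing A makes rule 2 impossible to satisfy; hence V.
At position 3, choosing V makes rule 1 impossible to satisfy; hence A.
At position 4, choosing V makes rule 1 impossible to satisfy; hence C.
At position 7, choosing V makes rule 1 impossible to satisfy; hence D.
The unique satisfying tagging is: D V A C C C D.
Checking: rule 1 holds; rule 2 holds; rule 3 holds.

D V A C C C D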